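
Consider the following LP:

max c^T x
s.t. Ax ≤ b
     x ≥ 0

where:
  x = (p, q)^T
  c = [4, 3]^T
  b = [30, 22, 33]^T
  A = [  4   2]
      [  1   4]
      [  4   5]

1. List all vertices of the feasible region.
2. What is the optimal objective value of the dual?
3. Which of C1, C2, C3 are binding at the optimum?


1. (0, 0), (7.5, 0), (7, 1), (2, 5), (0, 5.5)
2. 31
3. C1, C3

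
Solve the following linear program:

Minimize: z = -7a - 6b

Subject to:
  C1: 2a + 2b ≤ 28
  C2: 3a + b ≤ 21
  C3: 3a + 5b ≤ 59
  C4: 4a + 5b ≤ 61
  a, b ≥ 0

Evaluate the objective at each vertex of the feasible region:
  z(0, 0) = 0
  z(7, 0) = -49
  z(4, 9) = -82  ←
  z(2, 10.6) = -77.6
  z(0, 11.8) = -70.8
The minimum is at a = 4, b = 9.

a = 4, b = 9, z = -82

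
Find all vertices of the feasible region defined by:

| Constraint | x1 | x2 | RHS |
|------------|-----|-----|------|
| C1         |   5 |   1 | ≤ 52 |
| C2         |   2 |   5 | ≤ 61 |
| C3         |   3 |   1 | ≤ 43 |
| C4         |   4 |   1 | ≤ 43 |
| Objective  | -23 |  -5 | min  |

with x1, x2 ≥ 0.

(0, 0), (10.4, 0), (9, 7), (8.556, 8.778), (0, 12.2)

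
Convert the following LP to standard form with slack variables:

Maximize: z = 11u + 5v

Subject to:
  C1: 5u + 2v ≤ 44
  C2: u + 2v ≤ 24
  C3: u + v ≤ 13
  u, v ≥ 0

max z = 11u + 5v

s.t.
  5u + 2v + s1 = 44
  u + 2v + s2 = 24
  u + v + s3 = 13
  u, v, s1, s2, s3 ≥ 0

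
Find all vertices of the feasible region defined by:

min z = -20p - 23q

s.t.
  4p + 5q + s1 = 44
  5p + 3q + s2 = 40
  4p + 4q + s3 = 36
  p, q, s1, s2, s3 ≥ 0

(0, 0), (8, 0), (6.5, 2.5), (1, 8), (0, 8.8)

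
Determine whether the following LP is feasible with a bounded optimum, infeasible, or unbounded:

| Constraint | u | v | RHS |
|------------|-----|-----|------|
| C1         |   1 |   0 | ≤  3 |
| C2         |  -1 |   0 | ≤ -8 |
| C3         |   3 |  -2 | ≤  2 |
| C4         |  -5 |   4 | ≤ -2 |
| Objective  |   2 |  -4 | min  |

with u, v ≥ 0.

Infeasible (no feasible solution exists)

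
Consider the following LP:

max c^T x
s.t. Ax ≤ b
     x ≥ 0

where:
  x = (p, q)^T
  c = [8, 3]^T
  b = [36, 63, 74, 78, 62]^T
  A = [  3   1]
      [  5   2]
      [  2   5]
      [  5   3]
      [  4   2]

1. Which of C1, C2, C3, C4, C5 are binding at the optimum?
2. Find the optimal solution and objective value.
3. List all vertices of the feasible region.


1. C1, C2
2. p = 9, q = 9, z = 99
3. (0, 0), (12, 0), (9, 9), (7.952, 11.62), (0, 14.8)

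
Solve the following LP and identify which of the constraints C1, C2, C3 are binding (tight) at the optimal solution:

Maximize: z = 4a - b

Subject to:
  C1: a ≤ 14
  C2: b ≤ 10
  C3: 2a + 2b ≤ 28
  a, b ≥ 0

At a = 14, b = 0, compute slack b - a·x for each constraint:
  C1: 14 − 14 = 0  (binding)
  C2: 10 − 0 = 10  (slack)
  C3: 28 − 28 = 0  (binding)

Optimal: a = 14, b = 0
Binding: C1, C3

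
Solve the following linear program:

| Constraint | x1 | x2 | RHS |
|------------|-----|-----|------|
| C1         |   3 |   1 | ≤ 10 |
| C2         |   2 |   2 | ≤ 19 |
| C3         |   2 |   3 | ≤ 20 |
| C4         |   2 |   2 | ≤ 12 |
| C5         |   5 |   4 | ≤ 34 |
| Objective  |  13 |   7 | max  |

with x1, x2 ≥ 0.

Evaluate the objective at each vertex of the feasible region:
  z(0, 0) = 0
  z(3.333, 0) = 43.33
  z(2, 4) = 54  ←
  z(0, 6) = 42
The maximum is at x1 = 2, x2 = 4.

x1 = 2, x2 = 4, z = 54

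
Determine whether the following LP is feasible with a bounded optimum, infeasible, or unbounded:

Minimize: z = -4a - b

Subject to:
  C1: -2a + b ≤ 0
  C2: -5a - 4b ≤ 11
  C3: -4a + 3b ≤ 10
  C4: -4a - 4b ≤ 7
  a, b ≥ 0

Unbounded (objective can decrease without bound)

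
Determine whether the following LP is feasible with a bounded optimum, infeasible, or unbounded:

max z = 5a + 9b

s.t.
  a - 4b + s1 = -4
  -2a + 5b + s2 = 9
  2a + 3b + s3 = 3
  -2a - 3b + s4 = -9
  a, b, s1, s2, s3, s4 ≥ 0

Infeasible (no feasible solution exists)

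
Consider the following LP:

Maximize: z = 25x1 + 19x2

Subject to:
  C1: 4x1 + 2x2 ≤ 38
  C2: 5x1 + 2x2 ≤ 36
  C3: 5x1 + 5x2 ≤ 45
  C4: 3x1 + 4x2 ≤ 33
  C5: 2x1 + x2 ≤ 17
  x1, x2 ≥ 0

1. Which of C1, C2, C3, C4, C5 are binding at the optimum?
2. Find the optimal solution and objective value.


1. C2, C3
2. x1 = 6, x2 = 3, z = 207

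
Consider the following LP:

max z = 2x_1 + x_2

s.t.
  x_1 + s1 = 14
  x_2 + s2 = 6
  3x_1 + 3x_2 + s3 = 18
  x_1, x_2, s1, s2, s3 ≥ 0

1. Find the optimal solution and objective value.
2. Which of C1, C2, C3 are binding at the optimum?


1. x_1 = 6, x_2 = 0, z = 12
2. C3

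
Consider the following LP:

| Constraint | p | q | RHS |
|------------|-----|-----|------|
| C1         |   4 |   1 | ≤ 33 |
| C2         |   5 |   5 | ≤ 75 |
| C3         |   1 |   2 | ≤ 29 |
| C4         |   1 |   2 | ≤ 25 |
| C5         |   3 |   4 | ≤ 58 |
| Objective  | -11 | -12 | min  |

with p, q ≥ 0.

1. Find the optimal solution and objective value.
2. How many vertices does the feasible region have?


1. p = 5, q = 10, z = -175
2. 5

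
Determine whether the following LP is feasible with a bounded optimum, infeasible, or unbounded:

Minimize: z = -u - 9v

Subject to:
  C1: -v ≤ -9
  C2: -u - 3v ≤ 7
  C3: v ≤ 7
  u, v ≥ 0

Infeasible (no feasible solution exists)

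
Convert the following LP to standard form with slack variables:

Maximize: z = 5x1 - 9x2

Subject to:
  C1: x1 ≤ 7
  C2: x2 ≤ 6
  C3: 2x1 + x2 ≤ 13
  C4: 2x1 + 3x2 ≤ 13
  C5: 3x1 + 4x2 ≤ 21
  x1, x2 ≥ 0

max z = 5x1 - 9x2

s.t.
  x1 + s1 = 7
  x2 + s2 = 6
  2x1 + x2 + s3 = 13
  2x1 + 3x2 + s4 = 13
  3x1 + 4x2 + s5 = 21
  x1, x2, s1, s2, s3, s4, s5 ≥ 0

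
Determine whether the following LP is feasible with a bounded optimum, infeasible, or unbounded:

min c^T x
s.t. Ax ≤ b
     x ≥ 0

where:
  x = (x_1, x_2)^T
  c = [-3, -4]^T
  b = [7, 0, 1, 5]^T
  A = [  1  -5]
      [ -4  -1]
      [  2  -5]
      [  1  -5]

Unbounded (objective can decrease without bound)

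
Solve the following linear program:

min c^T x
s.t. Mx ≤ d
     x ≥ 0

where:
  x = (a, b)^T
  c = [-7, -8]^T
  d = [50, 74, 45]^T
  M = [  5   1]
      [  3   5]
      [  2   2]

Evaluate the objective at each vertex of the feasible region:
  z(0, 0) = 0
  z(10, 0) = -70
  z(8, 10) = -136  ←
  z(0, 14.8) = -118.4
The minimum is at a = 8, b = 10.

a = 8, b = 10, z = -136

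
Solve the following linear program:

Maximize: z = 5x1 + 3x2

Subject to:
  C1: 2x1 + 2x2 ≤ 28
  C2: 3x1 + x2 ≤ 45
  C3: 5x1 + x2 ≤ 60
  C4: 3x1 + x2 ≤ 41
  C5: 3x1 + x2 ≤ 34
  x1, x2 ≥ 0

Evaluate the objective at each vertex of the feasible region:
  z(0, 0) = 0
  z(11.33, 0) = 56.67
  z(10, 4) = 62  ←
  z(0, 14) = 42
The maximum is at x1 = 10, x2 = 4.

x1 = 10, x2 = 4, z = 62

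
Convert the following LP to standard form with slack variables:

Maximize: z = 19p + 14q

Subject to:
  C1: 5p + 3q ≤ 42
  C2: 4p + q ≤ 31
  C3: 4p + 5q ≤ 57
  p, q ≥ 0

max z = 19p + 14q

s.t.
  5p + 3q + s1 = 42
  4p + q + s2 = 31
  4p + 5q + s3 = 57
  p, q, s1, s2, s3 ≥ 0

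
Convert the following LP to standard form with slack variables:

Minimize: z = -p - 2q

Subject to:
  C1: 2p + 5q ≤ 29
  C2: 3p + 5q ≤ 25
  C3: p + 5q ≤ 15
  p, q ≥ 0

min z = -p - 2q

s.t.
  2p + 5q + s1 = 29
  3p + 5q + s2 = 25
  p + 5q + s3 = 15
  p, q, s1, s2, s3 ≥ 0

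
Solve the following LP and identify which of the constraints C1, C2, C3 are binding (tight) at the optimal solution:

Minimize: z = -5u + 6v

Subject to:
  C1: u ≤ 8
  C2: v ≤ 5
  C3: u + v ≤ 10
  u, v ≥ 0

At u = 8, v = 0, compute slack b - a·x for each constraint:
  C1: 8 − 8 = 0  (binding)
  C2: 5 − 0 = 5  (slack)
  C3: 10 − 8 = 2  (slack)

Optimal: u = 8, v = 0
Binding: C1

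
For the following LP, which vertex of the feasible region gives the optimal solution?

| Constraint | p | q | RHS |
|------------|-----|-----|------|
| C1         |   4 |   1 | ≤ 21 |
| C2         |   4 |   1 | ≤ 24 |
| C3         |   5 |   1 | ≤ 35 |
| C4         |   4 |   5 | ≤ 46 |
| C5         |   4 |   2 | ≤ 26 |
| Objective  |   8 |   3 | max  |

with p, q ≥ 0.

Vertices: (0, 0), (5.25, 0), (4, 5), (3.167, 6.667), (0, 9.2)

Evaluate the objective at each vertex of the feasible region:
  z(0, 0) = 0
  z(5.25, 0) = 42
  z(4, 5) = 47  ←
  z(3.167, 6.667) = 45.33
  z(0, 9.2) = 27.6
The maximum is at p = 4, q = 5.

(4, 5)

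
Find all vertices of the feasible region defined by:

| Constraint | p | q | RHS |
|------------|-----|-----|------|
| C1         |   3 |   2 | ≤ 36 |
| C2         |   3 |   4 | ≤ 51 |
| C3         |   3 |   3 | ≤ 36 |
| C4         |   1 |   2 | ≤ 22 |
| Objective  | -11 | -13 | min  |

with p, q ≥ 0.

(0, 0), (12, 0), (2, 10), (0, 11)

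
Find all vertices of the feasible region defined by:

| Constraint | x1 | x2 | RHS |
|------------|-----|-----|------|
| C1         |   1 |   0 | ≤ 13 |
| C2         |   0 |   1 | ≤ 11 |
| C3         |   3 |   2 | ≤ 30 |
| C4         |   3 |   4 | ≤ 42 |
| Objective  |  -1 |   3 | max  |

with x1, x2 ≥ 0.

(0, 0), (10, 0), (6, 6), (0, 10.5)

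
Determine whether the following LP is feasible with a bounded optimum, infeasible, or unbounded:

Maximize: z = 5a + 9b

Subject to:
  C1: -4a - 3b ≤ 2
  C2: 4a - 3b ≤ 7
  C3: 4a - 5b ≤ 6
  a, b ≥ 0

Unbounded (objective can increase without bound)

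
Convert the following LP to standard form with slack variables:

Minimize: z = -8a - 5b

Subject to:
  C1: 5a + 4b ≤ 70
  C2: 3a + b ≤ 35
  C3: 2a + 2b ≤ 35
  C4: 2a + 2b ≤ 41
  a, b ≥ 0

min z = -8a - 5b

s.t.
  5a + 4b + s1 = 70
  3a + b + s2 = 35
  2a + 2b + s3 = 35
  2a + 2b + s4 = 41
  a, b, s1, s2, s3, s4 ≥ 0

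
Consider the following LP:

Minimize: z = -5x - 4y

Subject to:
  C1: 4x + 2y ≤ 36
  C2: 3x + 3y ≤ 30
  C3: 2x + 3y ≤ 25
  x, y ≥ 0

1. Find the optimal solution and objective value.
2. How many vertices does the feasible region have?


1. x = 8, y = 2, z = -48
2. 5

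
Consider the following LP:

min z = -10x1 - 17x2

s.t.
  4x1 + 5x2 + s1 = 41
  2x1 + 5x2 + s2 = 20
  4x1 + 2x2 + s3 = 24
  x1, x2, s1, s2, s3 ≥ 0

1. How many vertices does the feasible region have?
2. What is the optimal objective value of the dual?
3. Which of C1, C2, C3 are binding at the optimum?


1. 4
2. -84
3. C2, C3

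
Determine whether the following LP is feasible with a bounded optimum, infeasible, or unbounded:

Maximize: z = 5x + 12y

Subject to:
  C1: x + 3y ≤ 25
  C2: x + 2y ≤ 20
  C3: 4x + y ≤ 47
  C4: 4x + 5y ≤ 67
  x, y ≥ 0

Feasible with a bounded optimal solution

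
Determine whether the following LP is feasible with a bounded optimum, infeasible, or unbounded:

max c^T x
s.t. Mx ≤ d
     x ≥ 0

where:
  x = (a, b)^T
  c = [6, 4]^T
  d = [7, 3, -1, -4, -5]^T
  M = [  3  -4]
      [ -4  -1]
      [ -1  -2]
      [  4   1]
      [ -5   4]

Infeasible (no feasible solution exists)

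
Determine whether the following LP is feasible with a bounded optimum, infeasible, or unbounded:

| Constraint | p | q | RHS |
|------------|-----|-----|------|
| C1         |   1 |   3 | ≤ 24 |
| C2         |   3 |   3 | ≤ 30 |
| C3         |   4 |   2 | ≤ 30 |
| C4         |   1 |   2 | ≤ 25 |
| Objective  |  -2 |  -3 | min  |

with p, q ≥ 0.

Feasible with a bounded optimal solution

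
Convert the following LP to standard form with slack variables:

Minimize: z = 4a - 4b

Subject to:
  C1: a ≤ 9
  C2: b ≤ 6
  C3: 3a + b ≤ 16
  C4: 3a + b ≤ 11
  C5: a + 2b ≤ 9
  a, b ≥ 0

min z = 4a - 4b

s.t.
  a + s1 = 9
  b + s2 = 6
  3a + b + s3 = 16
  3a + b + s4 = 11
  a + 2b + s5 = 9
  a, b, s1, s2, s3, s4, s5 ≥ 0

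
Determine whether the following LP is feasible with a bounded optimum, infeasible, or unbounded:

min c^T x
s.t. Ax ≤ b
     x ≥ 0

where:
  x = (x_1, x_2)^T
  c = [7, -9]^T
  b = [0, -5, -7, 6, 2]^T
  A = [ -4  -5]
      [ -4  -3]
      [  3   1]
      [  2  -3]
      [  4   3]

Infeasible (no feasible solution exists)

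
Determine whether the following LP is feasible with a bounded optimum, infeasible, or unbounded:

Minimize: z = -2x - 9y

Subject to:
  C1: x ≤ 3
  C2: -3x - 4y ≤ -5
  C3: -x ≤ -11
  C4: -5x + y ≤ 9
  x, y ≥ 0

Infeasible (no feasible solution exists)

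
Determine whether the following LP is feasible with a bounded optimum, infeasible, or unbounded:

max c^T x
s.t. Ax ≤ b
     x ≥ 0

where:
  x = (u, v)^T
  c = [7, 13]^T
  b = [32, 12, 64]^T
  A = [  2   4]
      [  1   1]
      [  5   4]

Feasible with a bounded optimal solution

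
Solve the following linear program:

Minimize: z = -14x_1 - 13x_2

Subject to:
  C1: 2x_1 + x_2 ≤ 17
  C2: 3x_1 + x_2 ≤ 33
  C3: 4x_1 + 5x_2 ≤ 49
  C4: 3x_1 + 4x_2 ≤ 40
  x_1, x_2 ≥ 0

Evaluate the objective at each vertex of the feasible region:
  z(0, 0) = 0
  z(8.5, 0) = -119
  z(6, 5) = -149  ←
  z(0, 9.8) = -127.4
The minimum is at x_1 = 6, x_2 = 5.

x_1 = 6, x_2 = 5, z = -149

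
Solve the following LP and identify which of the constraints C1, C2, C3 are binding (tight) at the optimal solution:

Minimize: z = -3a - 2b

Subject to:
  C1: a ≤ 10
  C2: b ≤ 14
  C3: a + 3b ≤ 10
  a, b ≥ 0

At a = 10, b = 0, compute slack b - a·x for each constraint:
  C1: 10 − 10 = 0  (binding)
  C2: 14 − 0 = 14  (slack)
  C3: 10 − 10 = 0  (binding)

Optimal: a = 10, b = 0
Binding: C1, C3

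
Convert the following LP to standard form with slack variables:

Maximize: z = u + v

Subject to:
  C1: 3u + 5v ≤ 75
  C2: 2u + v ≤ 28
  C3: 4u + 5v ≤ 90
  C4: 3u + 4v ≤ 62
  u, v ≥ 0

max z = u + v

s.t.
  3u + 5v + s1 = 75
  2u + v + s2 = 28
  4u + 5v + s3 = 90
  3u + 4v + s4 = 62
  u, v, s1, s2, s3, s4 ≥ 0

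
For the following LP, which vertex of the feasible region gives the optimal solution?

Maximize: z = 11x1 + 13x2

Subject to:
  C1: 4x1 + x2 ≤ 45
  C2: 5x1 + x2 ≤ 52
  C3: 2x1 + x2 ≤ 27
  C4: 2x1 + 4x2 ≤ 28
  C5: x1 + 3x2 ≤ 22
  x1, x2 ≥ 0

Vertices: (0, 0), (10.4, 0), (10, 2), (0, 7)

Evaluate the objective at each vertex of the feasible region:
  z(0, 0) = 0
  z(10.4, 0) = 114.4
  z(10, 2) = 136  ←
  z(0, 7) = 91
The maximum is at x1 = 10, x2 = 2.

(10, 2)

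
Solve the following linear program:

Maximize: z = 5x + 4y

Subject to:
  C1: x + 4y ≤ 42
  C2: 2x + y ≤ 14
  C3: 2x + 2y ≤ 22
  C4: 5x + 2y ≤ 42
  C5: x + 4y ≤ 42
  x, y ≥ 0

Evaluate the objective at each vertex of the feasible region:
  z(0, 0) = 0
  z(7, 0) = 35
  z(3, 8) = 47  ←
  z(0.6667, 10.33) = 44.67
  z(0, 10.5) = 42
The maximum is at x = 3, y = 8.

x = 3, y = 8, z = 47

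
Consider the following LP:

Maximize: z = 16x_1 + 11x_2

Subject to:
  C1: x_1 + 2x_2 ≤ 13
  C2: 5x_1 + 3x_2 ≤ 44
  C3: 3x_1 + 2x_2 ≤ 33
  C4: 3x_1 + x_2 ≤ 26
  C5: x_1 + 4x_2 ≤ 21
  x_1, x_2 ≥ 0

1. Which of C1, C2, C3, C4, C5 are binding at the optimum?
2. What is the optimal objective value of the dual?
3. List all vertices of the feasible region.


1. C1, C2
2. 145
3. (0, 0), (8.667, 0), (8.5, 0.5), (7, 3), (5, 4), (0, 5.25)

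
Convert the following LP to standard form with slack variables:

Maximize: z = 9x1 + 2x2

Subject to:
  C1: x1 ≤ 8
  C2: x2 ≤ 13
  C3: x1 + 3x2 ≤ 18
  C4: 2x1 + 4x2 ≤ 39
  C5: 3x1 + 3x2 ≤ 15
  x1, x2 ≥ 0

max z = 9x1 + 2x2

s.t.
  x1 + s1 = 8
  x2 + s2 = 13
  x1 + 3x2 + s3 = 18
  2x1 + 4x2 + s4 = 39
  3x1 + 3x2 + s5 = 15
  x1, x2, s1, s2, s3, s4, s5 ≥ 0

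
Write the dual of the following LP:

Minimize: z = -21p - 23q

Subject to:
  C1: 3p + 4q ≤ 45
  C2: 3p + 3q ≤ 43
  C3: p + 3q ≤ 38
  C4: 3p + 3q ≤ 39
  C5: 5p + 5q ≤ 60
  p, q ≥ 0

Primal min cᵀx s.t. Ax ≤ b, x ≥ 0  →  Dual max −bᵀy s.t. Aᵀy ≥ −c, y ≥ 0.

Maximize: z = -45y1 - 43y2 - 38y3 - 39y4 - 60y5

Subject to:
  3y1 + 3y2 + y3 + 3y4 + 5y5 ≥ 21
  4y1 + 3y2 + 3y3 + 3y4 + 5y5 ≥ 23
  y1, y2, y3, y4, y5 ≥ 0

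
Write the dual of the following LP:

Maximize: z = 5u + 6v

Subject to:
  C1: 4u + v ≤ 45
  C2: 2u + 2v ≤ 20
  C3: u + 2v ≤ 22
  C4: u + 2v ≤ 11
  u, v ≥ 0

Primal max cᵀx s.t. Ax ≤ b, x ≥ 0  →  Dual min bᵀy s.t. Aᵀy ≥ c, y ≥ 0.

Minimize: z = 45y1 + 20y2 + 22y3 + 11y4

Subject to:
  4y1 + 2y2 + y3 + y4 ≥ 5
  y1 + 2y2 + 2y3 + 2y4 ≥ 6
  y1, y2, y3, y4 ≥ 0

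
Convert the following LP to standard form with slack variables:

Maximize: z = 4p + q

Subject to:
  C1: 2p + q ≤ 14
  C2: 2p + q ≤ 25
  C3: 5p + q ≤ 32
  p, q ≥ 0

max z = 4p + q

s.t.
  2p + q + s1 = 14
  2p + q + s2 = 25
  5p + q + s3 = 32
  p, q, s1, s2, s3 ≥ 0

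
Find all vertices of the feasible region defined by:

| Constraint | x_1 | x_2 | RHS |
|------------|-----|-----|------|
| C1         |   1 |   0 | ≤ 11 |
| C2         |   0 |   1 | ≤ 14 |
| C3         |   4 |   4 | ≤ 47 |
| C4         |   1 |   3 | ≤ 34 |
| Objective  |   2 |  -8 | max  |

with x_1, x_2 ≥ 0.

(0, 0), (11, 0), (11, 0.75), (0.625, 11.12), (0, 11.33)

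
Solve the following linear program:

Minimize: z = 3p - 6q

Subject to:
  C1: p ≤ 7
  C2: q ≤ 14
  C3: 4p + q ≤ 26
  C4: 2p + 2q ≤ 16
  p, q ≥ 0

Evaluate the objective at each vertex of the feasible region:
  z(0, 0) = 0
  z(6.5, 0) = 19.5
  z(6, 2) = 6
  z(0, 8) = -48  ←
The minimum is at p = 0, q = 8.

p = 0, q = 8, z = -48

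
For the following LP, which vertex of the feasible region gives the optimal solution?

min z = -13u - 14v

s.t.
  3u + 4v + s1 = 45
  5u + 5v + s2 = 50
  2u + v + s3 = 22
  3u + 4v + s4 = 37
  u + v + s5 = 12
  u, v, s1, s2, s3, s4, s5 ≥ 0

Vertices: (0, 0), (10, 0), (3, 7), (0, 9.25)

Evaluate the objective at each vertex of the feasible region:
  z(0, 0) = 0
  z(10, 0) = -130
  z(3, 7) = -137  ←
  z(0, 9.25) = -129.5
The minimum is at u = 3, v = 7.

(3, 7)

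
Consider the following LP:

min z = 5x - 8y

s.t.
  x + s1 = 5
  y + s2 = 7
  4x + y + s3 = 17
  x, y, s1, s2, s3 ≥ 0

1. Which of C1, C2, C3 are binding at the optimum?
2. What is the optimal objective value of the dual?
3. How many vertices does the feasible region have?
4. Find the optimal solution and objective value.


1. C2
2. -56
3. 4
4. x = 0, y = 7, z = -56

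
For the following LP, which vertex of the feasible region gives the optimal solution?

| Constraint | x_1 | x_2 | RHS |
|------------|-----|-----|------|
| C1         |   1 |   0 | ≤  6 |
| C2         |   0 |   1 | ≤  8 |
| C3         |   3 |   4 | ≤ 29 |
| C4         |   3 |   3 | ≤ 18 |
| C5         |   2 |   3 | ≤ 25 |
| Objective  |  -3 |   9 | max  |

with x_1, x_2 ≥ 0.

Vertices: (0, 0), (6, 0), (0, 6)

Evaluate the objective at each vertex of the feasible region:
  z(0, 0) = 0
  z(6, 0) = -18
  z(0, 6) = 54  ←
The maximum is at x_1 = 0, x_2 = 6.

(0, 6)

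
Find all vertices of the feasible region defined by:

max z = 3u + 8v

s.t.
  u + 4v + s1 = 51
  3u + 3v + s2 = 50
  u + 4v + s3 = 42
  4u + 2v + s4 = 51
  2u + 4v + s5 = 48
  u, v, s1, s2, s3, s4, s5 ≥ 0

(0, 0), (12.75, 0), (9, 7.5), (6, 9), (0, 10.5)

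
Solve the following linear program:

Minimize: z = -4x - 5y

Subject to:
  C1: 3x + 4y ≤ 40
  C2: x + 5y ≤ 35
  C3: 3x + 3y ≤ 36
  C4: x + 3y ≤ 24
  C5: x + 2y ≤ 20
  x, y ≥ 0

Evaluate the objective at each vertex of the feasible region:
  z(0, 0) = 0
  z(12, 0) = -48
  z(8, 4) = -52  ←
  z(5.455, 5.909) = -51.36
  z(0, 7) = -35
The minimum is at x = 8, y = 4.

x = 8, y = 4, z = -52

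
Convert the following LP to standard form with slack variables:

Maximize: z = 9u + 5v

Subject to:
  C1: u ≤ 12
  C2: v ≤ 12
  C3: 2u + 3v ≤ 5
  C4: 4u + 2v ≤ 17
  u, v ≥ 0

max z = 9u + 5v

s.t.
  u + s1 = 12
  v + s2 = 12
  2u + 3v + s3 = 5
  4u + 2v + s4 = 17
  u, v, s1, s2, s3, s4 ≥ 0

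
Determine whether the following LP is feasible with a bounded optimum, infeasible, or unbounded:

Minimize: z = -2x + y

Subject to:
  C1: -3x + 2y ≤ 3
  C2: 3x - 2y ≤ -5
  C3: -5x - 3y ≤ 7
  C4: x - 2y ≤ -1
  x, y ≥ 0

Infeasible (no feasible solution exists)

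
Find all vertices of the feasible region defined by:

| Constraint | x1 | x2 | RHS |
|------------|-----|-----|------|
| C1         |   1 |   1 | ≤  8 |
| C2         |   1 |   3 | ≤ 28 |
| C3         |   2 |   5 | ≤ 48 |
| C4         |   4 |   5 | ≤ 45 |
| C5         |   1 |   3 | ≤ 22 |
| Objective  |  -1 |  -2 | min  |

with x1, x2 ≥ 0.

(0, 0), (8, 0), (1, 7), (0, 7.333)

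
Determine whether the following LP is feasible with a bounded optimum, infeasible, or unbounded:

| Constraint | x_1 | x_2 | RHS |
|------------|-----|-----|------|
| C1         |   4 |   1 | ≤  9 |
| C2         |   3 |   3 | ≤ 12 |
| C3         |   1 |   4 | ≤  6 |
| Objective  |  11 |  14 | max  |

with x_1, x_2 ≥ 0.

Feasible with a bounded optimal solution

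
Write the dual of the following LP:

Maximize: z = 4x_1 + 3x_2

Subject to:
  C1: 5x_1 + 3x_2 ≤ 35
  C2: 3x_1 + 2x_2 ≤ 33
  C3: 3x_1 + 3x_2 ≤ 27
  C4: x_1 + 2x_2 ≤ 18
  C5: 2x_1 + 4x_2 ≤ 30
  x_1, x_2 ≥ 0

Primal max cᵀx s.t. Ax ≤ b, x ≥ 0  →  Dual min bᵀy s.t. Aᵀy ≥ c, y ≥ 0.

Minimize: z = 35y1 + 33y2 + 27y3 + 18y4 + 30y5

Subject to:
  5y1 + 3y2 + 3y3 + y4 + 2y5 ≥ 4
  3y1 + 2y2 + 3y3 + 2y4 + 4y5 ≥ 3
  y1, y2, y3, y4, y5 ≥ 0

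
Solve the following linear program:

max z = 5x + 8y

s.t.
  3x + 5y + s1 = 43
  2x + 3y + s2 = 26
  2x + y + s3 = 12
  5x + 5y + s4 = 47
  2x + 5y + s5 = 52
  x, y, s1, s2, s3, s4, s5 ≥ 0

Evaluate the objective at each vertex of the feasible region:
  z(0, 0) = 0
  z(6, 0) = 30
  z(2.6, 6.8) = 67.4
  z(2.2, 7.2) = 68.6
  z(1, 8) = 69  ←
  z(0, 8.6) = 68.8
The maximum is at x = 1, y = 8.

x = 1, y = 8, z = 69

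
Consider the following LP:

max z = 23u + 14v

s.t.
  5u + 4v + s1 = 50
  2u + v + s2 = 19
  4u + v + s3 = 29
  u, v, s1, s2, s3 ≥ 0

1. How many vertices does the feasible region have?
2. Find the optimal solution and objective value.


1. 4
2. u = 6, v = 5, z = 208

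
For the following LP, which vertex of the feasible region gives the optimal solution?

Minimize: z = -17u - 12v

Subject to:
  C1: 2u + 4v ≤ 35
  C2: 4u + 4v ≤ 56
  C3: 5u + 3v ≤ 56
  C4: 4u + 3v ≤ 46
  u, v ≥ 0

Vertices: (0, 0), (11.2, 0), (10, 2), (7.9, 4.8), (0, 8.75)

Evaluate the objective at each vertex of the feasible region:
  z(0, 0) = 0
  z(11.2, 0) = -190.4
  z(10, 2) = -194  ←
  z(7.9, 4.8) = -191.9
  z(0, 8.75) = -105
The minimum is at u = 10, v = 2.

(10, 2)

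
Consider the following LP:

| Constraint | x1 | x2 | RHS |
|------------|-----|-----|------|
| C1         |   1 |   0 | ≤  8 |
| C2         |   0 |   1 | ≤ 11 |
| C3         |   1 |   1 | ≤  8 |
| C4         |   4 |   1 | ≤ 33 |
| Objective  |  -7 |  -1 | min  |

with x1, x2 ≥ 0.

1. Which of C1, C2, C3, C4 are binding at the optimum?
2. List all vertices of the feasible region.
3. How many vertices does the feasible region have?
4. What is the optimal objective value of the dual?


1. C1, C3
2. (0, 0), (8, 0), (0, 8)
3. 3
4. -56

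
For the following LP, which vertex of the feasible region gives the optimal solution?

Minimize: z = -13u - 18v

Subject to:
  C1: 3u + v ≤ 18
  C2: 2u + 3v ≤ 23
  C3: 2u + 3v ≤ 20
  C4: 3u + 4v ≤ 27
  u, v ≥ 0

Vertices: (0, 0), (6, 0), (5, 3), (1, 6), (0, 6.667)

Evaluate the objective at each vertex of the feasible region:
  z(0, 0) = 0
  z(6, 0) = -78
  z(5, 3) = -119
  z(1, 6) = -121  ←
  z(0, 6.667) = -120
The minimum is at u = 1, v = 6.

(1, 6)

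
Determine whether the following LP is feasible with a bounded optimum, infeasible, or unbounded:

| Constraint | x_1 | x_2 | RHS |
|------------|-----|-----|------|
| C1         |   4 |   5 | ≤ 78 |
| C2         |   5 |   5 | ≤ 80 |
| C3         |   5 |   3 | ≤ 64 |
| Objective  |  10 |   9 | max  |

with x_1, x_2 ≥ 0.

Feasible with a bounded optimal solution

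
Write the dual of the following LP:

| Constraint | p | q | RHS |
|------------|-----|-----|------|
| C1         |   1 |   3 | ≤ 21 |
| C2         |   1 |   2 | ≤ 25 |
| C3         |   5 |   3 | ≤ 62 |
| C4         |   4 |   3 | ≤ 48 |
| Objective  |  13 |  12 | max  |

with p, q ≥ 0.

Primal max cᵀx s.t. Ax ≤ b, x ≥ 0  →  Dual min bᵀy s.t. Aᵀy ≥ c, y ≥ 0.

Minimize: z = 21y1 + 25y2 + 62y3 + 48y4

Subject to:
  y1 + y2 + 5y3 + 4y4 ≥ 13
  3y1 + 2y2 + 3y3 + 3y4 ≥ 12
  y1, y2, y3, y4 ≥ 0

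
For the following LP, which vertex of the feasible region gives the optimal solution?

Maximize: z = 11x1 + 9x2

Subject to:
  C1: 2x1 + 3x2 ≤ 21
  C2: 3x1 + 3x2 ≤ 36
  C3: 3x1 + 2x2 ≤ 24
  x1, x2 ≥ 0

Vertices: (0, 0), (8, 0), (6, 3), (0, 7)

Evaluate the objective at each vertex of the feasible region:
  z(0, 0) = 0
  z(8, 0) = 88
  z(6, 3) = 93  ←
  z(0, 7) = 63
The maximum is at x1 = 6, x2 = 3.

(6, 3)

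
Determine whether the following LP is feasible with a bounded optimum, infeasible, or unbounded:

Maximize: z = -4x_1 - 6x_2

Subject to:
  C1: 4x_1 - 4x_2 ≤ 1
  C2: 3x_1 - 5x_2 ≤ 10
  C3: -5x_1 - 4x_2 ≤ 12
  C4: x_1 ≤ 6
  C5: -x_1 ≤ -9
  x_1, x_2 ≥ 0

Infeasible (no feasible solution exists)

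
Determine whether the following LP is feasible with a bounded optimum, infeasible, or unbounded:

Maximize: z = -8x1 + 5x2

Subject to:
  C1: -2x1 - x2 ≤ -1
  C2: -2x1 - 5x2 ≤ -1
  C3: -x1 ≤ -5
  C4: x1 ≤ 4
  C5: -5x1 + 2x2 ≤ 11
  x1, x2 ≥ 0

Infeasible (no feasible solution exists)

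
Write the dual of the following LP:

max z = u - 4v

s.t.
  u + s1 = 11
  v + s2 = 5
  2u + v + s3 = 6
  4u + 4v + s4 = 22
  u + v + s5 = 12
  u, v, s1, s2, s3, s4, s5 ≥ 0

Primal max cᵀx s.t. Ax ≤ b, x ≥ 0  →  Dual min bᵀy s.t. Aᵀy ≥ c, y ≥ 0.

Minimize: z = 11y1 + 5y2 + 6y3 + 22y4 + 12y5

Subject to:
  y1 + 2y3 + 4y4 + y5 ≥ 1
  y2 + y3 + 4y4 + y5 ≥ -4
  y1, y2, y3, y4, y5 ≥ 0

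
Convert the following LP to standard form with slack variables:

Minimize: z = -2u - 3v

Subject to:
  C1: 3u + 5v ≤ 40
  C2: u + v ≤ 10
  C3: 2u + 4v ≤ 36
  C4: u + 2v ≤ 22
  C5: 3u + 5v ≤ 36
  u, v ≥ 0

min z = -2u - 3v

s.t.
  3u + 5v + s1 = 40
  u + v + s2 = 10
  2u + 4v + s3 = 36
  u + 2v + s4 = 22
  3u + 5v + s5 = 36
  u, v, s1, s2, s3, s4, s5 ≥ 0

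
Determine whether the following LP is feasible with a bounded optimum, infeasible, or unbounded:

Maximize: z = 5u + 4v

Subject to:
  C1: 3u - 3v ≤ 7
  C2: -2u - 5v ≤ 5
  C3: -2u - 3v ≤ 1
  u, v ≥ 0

Unbounded (objective can increase without bound)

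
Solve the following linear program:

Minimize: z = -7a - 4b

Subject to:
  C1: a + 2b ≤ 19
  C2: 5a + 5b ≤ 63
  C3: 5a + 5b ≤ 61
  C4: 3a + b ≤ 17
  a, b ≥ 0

Evaluate the objective at each vertex of the feasible region:
  z(0, 0) = 0
  z(5.667, 0) = -39.67
  z(3, 8) = -53  ←
  z(0, 9.5) = -38
The minimum is at a = 3, b = 8.

a = 3, b = 8, z = -53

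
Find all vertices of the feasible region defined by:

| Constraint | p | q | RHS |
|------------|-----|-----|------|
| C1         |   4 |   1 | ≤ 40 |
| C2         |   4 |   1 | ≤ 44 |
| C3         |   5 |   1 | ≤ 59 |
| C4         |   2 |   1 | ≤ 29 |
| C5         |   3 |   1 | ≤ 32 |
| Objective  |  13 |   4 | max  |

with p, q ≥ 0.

(0, 0), (10, 0), (8, 8), (3, 23), (0, 29)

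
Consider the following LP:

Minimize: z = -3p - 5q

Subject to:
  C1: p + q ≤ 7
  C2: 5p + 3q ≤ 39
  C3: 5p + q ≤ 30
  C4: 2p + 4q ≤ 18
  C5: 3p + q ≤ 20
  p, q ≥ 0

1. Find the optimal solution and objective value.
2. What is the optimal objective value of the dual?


1. p = 5, q = 2, z = -25
2. -25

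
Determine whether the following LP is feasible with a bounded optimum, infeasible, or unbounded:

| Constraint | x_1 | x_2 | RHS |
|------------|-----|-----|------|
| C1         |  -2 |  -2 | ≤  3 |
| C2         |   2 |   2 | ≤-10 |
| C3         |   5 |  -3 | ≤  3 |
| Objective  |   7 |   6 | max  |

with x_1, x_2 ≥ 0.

Infeasible (no feasible solution exists)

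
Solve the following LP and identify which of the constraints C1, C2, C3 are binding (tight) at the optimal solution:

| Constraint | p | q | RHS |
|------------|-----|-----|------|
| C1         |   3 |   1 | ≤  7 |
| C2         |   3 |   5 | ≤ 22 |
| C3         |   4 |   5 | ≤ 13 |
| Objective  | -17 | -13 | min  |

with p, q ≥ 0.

At p = 2, q = 1, compute slack b - a·x for each constraint:
  C1: 7 − 7 = 0  (binding)
  C2: 22 − 11 = 11  (slack)
  C3: 13 − 13 = 0  (binding)

Optimal: p = 2, q = 1
Binding: C1, C3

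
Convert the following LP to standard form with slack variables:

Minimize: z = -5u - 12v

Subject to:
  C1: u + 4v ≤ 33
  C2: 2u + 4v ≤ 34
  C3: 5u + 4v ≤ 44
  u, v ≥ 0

min z = -5u - 12v

s.t.
  u + 4v + s1 = 33
  2u + 4v + s2 = 34
  5u + 4v + s3 = 44
  u, v, s1, s2, s3 ≥ 0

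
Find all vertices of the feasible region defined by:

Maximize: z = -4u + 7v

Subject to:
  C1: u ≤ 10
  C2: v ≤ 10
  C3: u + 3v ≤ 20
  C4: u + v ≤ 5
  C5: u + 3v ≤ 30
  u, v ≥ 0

(0, 0), (5, 0), (0, 5)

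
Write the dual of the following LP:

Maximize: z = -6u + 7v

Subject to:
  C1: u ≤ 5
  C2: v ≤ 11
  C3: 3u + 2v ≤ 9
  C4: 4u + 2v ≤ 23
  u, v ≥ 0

Primal max cᵀx s.t. Ax ≤ b, x ≥ 0  →  Dual min bᵀy s.t. Aᵀy ≥ c, y ≥ 0.

Minimize: z = 5y1 + 11y2 + 9y3 + 23y4

Subject to:
  y1 + 3y3 + 4y4 ≥ -6
  y2 + 2y3 + 2y4 ≥ 7
  y1, y2, y3, y4 ≥ 0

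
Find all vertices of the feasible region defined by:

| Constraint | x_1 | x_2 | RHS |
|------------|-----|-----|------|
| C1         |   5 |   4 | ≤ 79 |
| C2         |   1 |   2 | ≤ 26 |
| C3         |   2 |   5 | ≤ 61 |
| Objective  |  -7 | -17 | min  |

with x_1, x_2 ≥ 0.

(0, 0), (15.8, 0), (9, 8.5), (8, 9), (0, 12.2)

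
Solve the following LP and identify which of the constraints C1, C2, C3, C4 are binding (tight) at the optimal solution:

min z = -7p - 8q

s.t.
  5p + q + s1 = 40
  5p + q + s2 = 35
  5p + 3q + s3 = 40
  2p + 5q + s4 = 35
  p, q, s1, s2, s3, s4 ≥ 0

At p = 5, q = 5, compute slack b - a·x for each constraint:
  C1: 40 − 30 = 10  (slack)
  C2: 35 − 30 = 5  (slack)
  C3: 40 − 40 = 0  (binding)
  C4: 35 − 35 = 0  (binding)

Optimal: p = 5, q = 5
Binding: C3, C4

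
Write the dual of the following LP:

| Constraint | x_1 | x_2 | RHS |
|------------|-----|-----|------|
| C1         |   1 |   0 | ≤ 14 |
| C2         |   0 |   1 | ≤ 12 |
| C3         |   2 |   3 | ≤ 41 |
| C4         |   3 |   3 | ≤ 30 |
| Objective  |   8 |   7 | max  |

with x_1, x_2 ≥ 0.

Primal max cᵀx s.t. Ax ≤ b, x ≥ 0  →  Dual min bᵀy s.t. Aᵀy ≥ c, y ≥ 0.

Minimize: z = 14y1 + 12y2 + 41y3 + 30y4

Subject to:
  y1 + 2y3 + 3y4 ≥ 8
  y2 + 3y3 + 3y4 ≥ 7
  y1, y2, y3, y4 ≥ 0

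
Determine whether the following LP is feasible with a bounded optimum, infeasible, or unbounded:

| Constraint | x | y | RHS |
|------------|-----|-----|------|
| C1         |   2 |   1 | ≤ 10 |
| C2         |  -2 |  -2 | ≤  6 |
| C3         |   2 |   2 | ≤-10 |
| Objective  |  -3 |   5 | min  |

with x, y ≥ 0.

Infeasible (no feasible solution exists)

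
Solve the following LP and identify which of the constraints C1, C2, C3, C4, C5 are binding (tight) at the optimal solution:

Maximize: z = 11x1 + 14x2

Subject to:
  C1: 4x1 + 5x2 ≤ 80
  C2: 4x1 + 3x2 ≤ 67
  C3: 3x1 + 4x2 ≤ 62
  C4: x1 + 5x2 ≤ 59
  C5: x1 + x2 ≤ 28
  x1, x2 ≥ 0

At x1 = 10, x2 = 8, compute slack b - a·x for each constraint:
  C1: 80 − 80 = 0  (binding)
  C2: 67 − 64 = 3  (slack)
  C3: 62 − 62 = 0  (binding)
  C4: 59 − 50 = 9  (slack)
  C5: 28 − 18 = 10  (slack)

Optimal: x1 = 10, x2 = 8
Binding: C1, C3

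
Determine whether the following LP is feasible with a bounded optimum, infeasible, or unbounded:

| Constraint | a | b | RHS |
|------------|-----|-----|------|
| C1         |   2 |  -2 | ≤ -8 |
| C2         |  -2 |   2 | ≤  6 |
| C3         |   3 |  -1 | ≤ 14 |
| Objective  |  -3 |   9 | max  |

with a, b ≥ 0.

Infeasible (no feasible solution exists)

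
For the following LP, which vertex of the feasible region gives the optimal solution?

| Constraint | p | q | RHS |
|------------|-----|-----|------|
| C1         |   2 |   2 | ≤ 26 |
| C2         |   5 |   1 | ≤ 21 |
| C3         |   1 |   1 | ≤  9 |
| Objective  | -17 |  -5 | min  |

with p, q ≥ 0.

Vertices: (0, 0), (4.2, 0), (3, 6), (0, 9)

Evaluate the objective at each vertex of the feasible region:
  z(0, 0) = 0
  z(4.2, 0) = -71.4
  z(3, 6) = -81  ←
  z(0, 9) = -45
The minimum is at p = 3, q = 6.

(3, 6)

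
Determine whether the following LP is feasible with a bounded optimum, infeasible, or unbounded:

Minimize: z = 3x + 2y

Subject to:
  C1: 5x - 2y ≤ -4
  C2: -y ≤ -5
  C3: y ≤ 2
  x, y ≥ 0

Infeasible (no feasible solution exists)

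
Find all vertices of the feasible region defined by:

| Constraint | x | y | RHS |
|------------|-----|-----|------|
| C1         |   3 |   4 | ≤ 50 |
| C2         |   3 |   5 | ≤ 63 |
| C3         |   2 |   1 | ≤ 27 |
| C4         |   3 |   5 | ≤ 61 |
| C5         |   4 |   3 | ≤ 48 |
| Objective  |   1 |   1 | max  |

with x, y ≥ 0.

(0, 0), (12, 0), (6, 8), (2, 11), (0, 12.2)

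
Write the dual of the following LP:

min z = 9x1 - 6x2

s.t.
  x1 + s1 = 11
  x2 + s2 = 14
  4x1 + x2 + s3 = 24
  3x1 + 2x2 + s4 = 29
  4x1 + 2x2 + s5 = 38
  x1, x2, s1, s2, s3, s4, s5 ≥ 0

Primal min cᵀx s.t. Ax ≤ b, x ≥ 0  →  Dual max −bᵀy s.t. Aᵀy ≥ −c, y ≥ 0.

Maximize: z = -11y1 - 14y2 - 24y3 - 29y4 - 38y5

Subject to:
  y1 + 4y3 + 3y4 + 4y5 ≥ -9
  y2 + y3 + 2y4 + 2y5 ≥ 6
  y1, y2, y3, y4, y5 ≥ 0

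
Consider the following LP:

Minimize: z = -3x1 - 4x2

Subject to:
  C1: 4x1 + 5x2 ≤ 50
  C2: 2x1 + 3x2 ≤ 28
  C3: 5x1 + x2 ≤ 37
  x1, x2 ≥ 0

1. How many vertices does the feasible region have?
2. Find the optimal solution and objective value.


1. 5
2. x1 = 5, x2 = 6, z = -39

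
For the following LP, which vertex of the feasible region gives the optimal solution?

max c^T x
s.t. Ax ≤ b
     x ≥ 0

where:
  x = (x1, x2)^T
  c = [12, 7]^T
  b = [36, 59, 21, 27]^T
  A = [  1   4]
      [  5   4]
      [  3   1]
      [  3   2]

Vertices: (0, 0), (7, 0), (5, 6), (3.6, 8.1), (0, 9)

Evaluate the objective at each vertex of the feasible region:
  z(0, 0) = 0
  z(7, 0) = 84
  z(5, 6) = 102  ←
  z(3.6, 8.1) = 99.9
  z(0, 9) = 63
The maximum is at x1 = 5, x2 = 6.

(5, 6)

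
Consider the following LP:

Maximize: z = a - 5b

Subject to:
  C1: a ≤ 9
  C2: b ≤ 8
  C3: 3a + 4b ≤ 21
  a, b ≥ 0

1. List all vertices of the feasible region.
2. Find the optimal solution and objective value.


1. (0, 0), (7, 0), (0, 5.25)
2. a = 7, b = 0, z = 7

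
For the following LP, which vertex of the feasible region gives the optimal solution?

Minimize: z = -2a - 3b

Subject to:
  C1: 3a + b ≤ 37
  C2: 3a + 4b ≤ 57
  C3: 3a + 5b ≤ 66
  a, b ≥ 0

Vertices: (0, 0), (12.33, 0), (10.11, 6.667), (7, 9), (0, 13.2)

Evaluate the objective at each vertex of the feasible region:
  z(0, 0) = 0
  z(12.33, 0) = -24.67
  z(10.11, 6.667) = -40.22
  z(7, 9) = -41  ←
  z(0, 13.2) = -39.6
The minimum is at a = 7, b = 9.

(7, 9)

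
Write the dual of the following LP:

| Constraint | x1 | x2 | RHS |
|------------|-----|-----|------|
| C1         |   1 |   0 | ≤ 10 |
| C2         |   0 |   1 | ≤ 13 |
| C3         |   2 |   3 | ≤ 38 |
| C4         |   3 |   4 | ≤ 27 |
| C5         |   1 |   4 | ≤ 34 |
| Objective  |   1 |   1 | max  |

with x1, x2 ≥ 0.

Primal max cᵀx s.t. Ax ≤ b, x ≥ 0  →  Dual min bᵀy s.t. Aᵀy ≥ c, y ≥ 0.

Minimize: z = 10y1 + 13y2 + 38y3 + 27y4 + 34y5

Subject to:
  y1 + 2y3 + 3y4 + y5 ≥ 1
  y2 + 3y3 + 4y4 + 4y5 ≥ 1
  y1, y2, y3, y4, y5 ≥ 0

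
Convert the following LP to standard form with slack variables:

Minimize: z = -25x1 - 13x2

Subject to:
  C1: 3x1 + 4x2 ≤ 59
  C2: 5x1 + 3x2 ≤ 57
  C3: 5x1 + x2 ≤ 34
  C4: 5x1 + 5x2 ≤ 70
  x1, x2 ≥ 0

min z = -25x1 - 13x2

s.t.
  3x1 + 4x2 + s1 = 59
  5x1 + 3x2 + s2 = 57
  5x1 + x2 + s3 = 34
  5x1 + 5x2 + s4 = 70
  x1, x2, s1, s2, s3, s4 ≥ 0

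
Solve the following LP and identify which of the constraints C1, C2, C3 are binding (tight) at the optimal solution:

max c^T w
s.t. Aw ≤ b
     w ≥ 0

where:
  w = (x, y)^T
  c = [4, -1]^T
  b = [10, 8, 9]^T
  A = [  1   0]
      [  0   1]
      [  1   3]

At x = 9, y = 0, compute slack b - a·x for each constraint:
  C1: 10 − 9 = 1  (slack)
  C2: 8 − 0 = 8  (slack)
  C3: 9 − 9 = 0  (binding)

Optimal: x = 9, y = 0
Binding: C3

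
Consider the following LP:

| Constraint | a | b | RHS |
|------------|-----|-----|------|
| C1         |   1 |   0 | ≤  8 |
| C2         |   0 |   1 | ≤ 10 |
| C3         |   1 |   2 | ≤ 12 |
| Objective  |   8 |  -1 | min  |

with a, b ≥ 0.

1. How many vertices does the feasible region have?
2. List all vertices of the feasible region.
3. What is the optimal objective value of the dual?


1. 4
2. (0, 0), (8, 0), (8, 2), (0, 6)
3. -6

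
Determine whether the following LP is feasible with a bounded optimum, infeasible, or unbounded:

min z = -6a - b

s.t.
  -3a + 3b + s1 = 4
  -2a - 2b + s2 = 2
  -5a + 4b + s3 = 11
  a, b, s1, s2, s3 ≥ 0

Unbounded (objective can decrease without bound)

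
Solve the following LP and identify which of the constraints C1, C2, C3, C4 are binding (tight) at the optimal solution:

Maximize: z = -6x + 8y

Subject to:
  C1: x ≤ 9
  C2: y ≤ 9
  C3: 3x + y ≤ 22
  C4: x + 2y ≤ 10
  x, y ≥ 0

At x = 0, y = 5, compute slack b - a·x for each constraint:
  C1: 9 − 0 = 9  (slack)
  C2: 9 − 5 = 4  (slack)
  C3: 22 − 5 = 17  (slack)
  C4: 10 − 10 = 0  (binding)

Optimal: x = 0, y = 5
Binding: C4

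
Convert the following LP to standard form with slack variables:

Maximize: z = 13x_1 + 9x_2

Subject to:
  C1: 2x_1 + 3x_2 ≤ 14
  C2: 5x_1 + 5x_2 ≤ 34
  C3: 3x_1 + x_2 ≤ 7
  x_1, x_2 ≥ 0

max z = 13x_1 + 9x_2

s.t.
  2x_1 + 3x_2 + s1 = 14
  5x_1 + 5x_2 + s2 = 34
  3x_1 + x_2 + s3 = 7
  x_1, x_2, s1, s2, s3 ≥ 0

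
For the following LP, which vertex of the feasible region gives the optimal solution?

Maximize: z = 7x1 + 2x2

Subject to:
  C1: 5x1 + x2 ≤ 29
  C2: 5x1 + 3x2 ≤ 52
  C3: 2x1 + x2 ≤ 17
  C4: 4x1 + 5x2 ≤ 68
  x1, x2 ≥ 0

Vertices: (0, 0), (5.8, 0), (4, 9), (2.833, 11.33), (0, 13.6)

Evaluate the objective at each vertex of the feasible region:
  z(0, 0) = 0
  z(5.8, 0) = 40.6
  z(4, 9) = 46  ←
  z(2.833, 11.33) = 42.5
  z(0, 13.6) = 27.2
The maximum is at x1 = 4, x2 = 9.

(4, 9)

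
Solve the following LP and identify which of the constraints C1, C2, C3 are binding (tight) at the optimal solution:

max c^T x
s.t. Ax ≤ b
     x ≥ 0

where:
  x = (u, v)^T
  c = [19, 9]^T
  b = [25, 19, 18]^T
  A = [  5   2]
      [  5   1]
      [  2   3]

At u = 3, v = 4, compute slack b - a·x for each constraint:
  C1: 25 − 23 = 2  (slack)
  C2: 19 − 19 = 0  (binding)
  C3: 18 − 18 = 0  (binding)

Optimal: u = 3, v = 4
Binding: C2, C3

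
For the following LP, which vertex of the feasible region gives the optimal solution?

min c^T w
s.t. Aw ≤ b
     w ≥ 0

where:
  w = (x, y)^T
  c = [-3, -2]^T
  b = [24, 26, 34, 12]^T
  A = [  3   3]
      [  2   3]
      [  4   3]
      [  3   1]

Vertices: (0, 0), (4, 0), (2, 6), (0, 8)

Evaluate the objective at each vertex of the feasible region:
  z(0, 0) = 0
  z(4, 0) = -12
  z(2, 6) = -18  ←
  z(0, 8) = -16
The minimum is at x = 2, y = 6.

(2, 6)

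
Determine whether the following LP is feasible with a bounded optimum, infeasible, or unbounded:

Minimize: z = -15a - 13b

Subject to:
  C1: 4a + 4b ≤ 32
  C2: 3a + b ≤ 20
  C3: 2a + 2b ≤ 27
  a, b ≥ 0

Feasible with a bounded optimal solution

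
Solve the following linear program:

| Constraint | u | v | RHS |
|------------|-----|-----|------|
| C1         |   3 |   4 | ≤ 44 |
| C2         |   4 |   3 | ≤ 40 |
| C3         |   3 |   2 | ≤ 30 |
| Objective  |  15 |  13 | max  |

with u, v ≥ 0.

Evaluate the objective at each vertex of the feasible region:
  z(0, 0) = 0
  z(10, 0) = 150
  z(4, 8) = 164  ←
  z(0, 11) = 143
The maximum is at u = 4, v = 8.

u = 4, v = 8, z = 164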